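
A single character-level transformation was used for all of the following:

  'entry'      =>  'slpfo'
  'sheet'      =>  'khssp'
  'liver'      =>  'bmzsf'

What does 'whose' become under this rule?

e(4)→s(18) and n(13)→l(11) fit y≡5x+24 (mod 26); the inverse of 5 mod 26 is 21. Each letter's alphabet position (a=0..z=25) is mapped through 5·x+24 mod 26 — an affine cipher.
On whose: w(22)→5·22+24≡4=e; h(7)→5·7+24≡7=h; o(14)→5·14+24≡16=q; s(18)→5·18+24≡10=k; e(4)→5·4+24≡18=s (all mod 26).

ehqks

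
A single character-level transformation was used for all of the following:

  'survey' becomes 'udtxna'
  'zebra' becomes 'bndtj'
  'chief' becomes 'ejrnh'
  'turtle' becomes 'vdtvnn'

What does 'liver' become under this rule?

nrxnt

The rule splits by letter class: vowels +9, consonants +2.
Applying it to liver: l(cons)+2=n, i(vowel)+9=r, v(cons)+2=x, e(vowel)+9=n, r(cons)+2=t.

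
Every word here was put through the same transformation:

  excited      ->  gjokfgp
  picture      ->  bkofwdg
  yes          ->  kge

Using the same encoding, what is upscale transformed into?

Vowels shift forward by 2 and consonants shift forward by 12.
On upscale: u(vowel)+2=w, p(cons)+12=b, s(cons)+12=e, c(cons)+12=o, a(vowel)+2=c, l(cons)+12=x, e(vowel)+2=g.

wbeocxg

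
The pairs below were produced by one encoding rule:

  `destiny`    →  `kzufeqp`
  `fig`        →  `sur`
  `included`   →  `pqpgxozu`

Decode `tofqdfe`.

stretch

The output letters match the input read backwards, each shifted +12: destiny reversed is ynitsed. Two steps: reverse the string, then apply a Caesar shift of +12.
Decoding tofqdfe: shift back: t−12=h, o−12=c, f−12=t, q−12=e, d−12=r, f−12=t, e−12=s → hcterts; then reverse → stretch.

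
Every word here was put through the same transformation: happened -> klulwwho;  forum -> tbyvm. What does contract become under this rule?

Read the word backwards and shift each letter +7.
On contract: reverse → tcartnoc; then shift: t+7=a, c+7=j, a+7=h, r+7=y, t+7=a, n+7=u, o+7=v, c+7=j.

ajhyauvj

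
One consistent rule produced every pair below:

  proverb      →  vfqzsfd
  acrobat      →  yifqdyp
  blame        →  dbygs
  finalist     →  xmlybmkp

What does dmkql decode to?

p(15)→v(21) and r(17)→f(5) fit y≡5x+24 (mod 26); the inverse of 5 mod 26 is 21. This is an affine cipher: with a=0,…,z=25, each position x becomes (5x+24) mod 26.
Undoing it on dmkql: d(3)→21·(3−24)≡1=b; m(12)→21·(12−24)≡8=i; k(10)→21·(10−24)≡18=s; q(16)→21·(16−24)≡14=o; l(11)→21·(11−24)≡13=n (all mod 26).

bison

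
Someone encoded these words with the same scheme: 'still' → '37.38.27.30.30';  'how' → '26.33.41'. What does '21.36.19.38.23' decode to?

crate

s is letter #19 and maps to 37: an offset of 18. Each letter is replaced by its alphabet position (a=1..z=26) + 18.
Undoing it on 21.36.19.38.23: 21→(21−18)÷1=3=c, 36→(36−18)÷1=18=r, 19→(19−18)÷1=1=a, 38→(38−18)÷1=20=t, 23→(23−18)÷1=5=e.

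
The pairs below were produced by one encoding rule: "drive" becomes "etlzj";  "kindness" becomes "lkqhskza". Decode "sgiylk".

In drive: d→e is +1, r→t is +2, i→l is +3, v→z is +4 — the shift increases by 1 each position. The shift increases by 1 at each position, starting from +1: 1, 2, 3, ….
Decoding sgiylk: s−1=r, g−2=e, i−3=f, y−4=u, l−5=g, k−6=e.

refuge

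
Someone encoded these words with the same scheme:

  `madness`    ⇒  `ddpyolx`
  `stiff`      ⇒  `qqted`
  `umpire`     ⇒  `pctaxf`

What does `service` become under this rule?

pntgcpd

The output letters match the input read backwards, each shifted +11: madness reversed is ssendam. Read the word backwards and shift each letter +11.
For service: reverse → ecivres; then shift: e+11=p, c+11=n, i+11=t, v+11=g, r+11=c, e+11=p, s+11=d.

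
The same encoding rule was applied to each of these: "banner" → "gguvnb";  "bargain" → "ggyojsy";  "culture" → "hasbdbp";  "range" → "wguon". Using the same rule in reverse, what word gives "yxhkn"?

Letter i (0-indexed) is shifted by i+5, so successive shifts are 5, 6, 7, ….
Undoing it on yxhkn: y−5=t, x−6=r, h−7=a, k−8=c, n−9=e.

trace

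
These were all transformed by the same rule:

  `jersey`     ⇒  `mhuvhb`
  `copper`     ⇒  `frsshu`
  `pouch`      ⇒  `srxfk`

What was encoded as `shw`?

pet

Compare letters: j→m is +3, e→h is +3, r→u is +3 — a constant shift. It's a constant shift of +3 (ROT3).
Decoding shw: s−3=p, h−3=e, w−3=t.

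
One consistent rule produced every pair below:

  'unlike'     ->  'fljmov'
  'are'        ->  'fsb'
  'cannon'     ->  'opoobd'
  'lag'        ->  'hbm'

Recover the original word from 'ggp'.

The output letters match the input read backwards, each shifted +1: unlike reversed is ekilnu. Read the word backwards and shift each letter +1.
Decoding ggp: shift back: g−1=f, g−1=f, p−1=o → ffo; then reverse → off.

off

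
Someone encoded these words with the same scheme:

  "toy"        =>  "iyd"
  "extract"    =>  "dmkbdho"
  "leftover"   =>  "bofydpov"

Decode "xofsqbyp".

The output letters match the input read backwards, each shifted +10: toy reversed is yot. Two steps: reverse the string, then apply a Caesar shift of +10.
Undoing it on xofsqbyp: shift back: x−10=n, o−10=e, f−10=v, s−10=i, q−10=g, b−10=r, y−10=o, p−10=f → nevigrof; then reverse → forgiven.

forgiven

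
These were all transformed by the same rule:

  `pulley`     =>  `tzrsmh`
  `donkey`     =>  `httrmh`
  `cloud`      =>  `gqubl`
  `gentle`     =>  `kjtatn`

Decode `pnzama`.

In pulley: p→t is +4, u→z is +5, l→r is +6, l→s is +7 — the shift increases by 1 each position. Each letter shifts forward by (position + 4), i.e. 4, 5, 6, … — the shift grows by one for each successive letter.
Decoding pnzama: p−4=l, n−5=i, z−6=t, a−7=t, m−8=e, a−9=r.

litter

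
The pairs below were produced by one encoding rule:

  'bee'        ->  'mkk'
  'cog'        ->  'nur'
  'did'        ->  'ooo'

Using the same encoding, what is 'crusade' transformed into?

ncadgok

Vowels shift forward by 6 and consonants shift forward by 11.
Applying it to crusade: c(cons)+11=n, r(cons)+11=c, u(vowel)+6=a, s(cons)+11=d, a(vowel)+6=g, d(cons)+11=o, e(vowel)+6=k.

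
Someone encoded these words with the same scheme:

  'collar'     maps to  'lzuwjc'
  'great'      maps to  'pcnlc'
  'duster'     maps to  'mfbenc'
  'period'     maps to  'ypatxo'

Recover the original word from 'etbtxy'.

Shifts by position in collar: pos 0: c→l (+9), pos 1: o→z (+11), pos 2: l→u (+9), pos 3: l→w (+11) — repeating every 2. It's a Vigenère-style cipher with numeric key [9,11]: position i shifts by key[i mod 2].
Decoding etbtxy: e−9=v, t−11=i, b−9=s, t−11=i, x−9=o, y−11=n.

vision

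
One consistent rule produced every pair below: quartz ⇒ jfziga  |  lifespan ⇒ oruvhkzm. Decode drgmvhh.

Each pair mirrors across the alphabet (q↔j, u↔f, a↔z): positions sum to 25. This is the alphabet-reversal cipher (Atbash): a becomes z, b becomes y, etc.
Undoing it on drgmvhh: d↔w, r↔i, g↔t, m↔n, v↔e, h↔s, h↔s.

witness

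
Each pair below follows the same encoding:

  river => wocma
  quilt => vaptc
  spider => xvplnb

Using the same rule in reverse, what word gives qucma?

In river: r→w is +5, i→o is +6, v→c is +7, e→m is +8 — the shift increases by 1 each position. Each letter shifts forward by (position + 5), i.e. 5, 6, 7, … — the shift grows by one for each successive letter.
Undoing it on qucma: q−5=l, u−6=o, c−7=v, m−8=e, a−9=r.

lover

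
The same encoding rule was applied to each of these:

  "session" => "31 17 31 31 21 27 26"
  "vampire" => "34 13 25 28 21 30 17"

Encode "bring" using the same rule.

14 30 21 26 19

s is letter #19 and maps to 31: an offset of 12. The number is (letter's place in the alphabet, a=1) + 12.
On bring: b=2→14, r=18→30, i=9→21, n=14→26, g=7→19.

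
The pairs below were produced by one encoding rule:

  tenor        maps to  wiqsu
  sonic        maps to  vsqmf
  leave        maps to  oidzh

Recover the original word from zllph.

The shifts repeat in a cycle of length 2: positions 0,1,… shift by +3, +4, then the pattern repeats.
Decoding zllph: z−3=w, l−4=h, l−3=i, p−4=l, h−3=e.

while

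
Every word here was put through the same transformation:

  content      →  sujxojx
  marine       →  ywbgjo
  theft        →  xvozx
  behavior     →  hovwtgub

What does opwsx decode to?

exact

Treating letters as 0–25, the rule is x ↦ 11x + 22 (mod 26).
Decoding opwsx: o(14)→19·(14−22)≡4=e; p(15)→19·(15−22)≡23=x; w(22)→19·(22−22)≡0=a; s(18)→19·(18−22)≡2=c; x(23)→19·(23−22)≡19=t (all mod 26).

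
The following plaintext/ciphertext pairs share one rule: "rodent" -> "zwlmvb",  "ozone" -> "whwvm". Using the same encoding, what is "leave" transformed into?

tmidm

Compare letters: r→z is +8, o→w is +8, d→l is +8 — a constant shift. It's a constant shift of +8 (ROT8).
On leave: l+8=t, e+8=m, a+8=i, v+8=d, e+8=m.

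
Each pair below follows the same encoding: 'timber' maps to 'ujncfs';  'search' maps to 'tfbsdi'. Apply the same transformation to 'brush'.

Compare letters: t→u is +1, i→j is +1, m→n is +1 — a constant shift. It's a constant shift of +1 (ROT1).
Applying it to brush: b+1=c, r+1=s, u+1=v, s+1=t, h+1=i.

csvti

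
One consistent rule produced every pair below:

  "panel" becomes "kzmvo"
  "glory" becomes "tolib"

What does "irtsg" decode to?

right

Each pair mirrors across the alphabet (p↔k, a↔z, n↔m): positions sum to 25. Letters are reflected about the middle of the alphabet (position → 25−position): Atbash.
Undoing it on irtsg: i↔r, r↔i, t↔g, s↔h, g↔t.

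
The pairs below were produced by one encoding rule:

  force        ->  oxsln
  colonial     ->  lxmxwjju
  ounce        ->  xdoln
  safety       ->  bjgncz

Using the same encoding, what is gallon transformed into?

pjmuxo

Shifts by position in force: pos 0: f→o (+9), pos 1: o→x (+9), pos 2: r→s (+1), pos 3: c→l (+9), pos 4: e→n (+9) — repeating every 3. It's a Vigenère-style cipher with numeric key [9,9,1]: position i shifts by key[i mod 3].
For gallon: g+9=p, a+9=j, l+1=m, l+9=u, o+9=x, n+1=o.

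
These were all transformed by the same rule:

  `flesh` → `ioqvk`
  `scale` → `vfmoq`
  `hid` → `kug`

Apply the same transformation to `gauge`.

Two shifts are in play — +12 for a/e/i/o/u, +3 for every other letter.
For gauge: g(cons)+3=j, a(vowel)+12=m, u(vowel)+12=g, g(cons)+3=j, e(vowel)+12=q.

jmgjq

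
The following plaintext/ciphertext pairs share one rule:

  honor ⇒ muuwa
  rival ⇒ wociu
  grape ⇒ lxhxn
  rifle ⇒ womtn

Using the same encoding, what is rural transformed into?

wayiu

In honor: h→m is +5, o→u is +6, n→u is +7, o→w is +8 — the shift increases by 1 each position. Letter i (0-indexed) is shifted by i+5, so successive shifts are 5, 6, 7, ….
On rural: r+5=w, u+6=a, r+7=y, a+8=i, l+9=u.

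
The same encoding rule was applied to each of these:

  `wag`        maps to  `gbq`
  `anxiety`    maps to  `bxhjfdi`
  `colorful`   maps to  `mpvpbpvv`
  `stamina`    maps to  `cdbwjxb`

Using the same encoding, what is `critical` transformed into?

mbjdjmbv

The shift depends on letter class: consonant w→g is +10, but vowel a→b is +1. The rule splits by letter class: vowels +1, consonants +10.
For critical: c(cons)+10=m, r(cons)+10=b, i(vowel)+1=j, t(cons)+10=d, i(vowel)+1=j, c(cons)+10=m, a(vowel)+1=b, l(cons)+10=v.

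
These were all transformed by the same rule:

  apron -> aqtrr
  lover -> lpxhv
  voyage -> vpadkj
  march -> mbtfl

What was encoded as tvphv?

In apron: a→a is +0, p→q is +1, r→t is +2, o→r is +3 — the shift increases by 1 each position. Letter i (0-indexed) is shifted by i+0, so successive shifts are 0, 1, 2, ….
Reversing it on tvphv: t−0=t, v−1=u, p−2=n, h−3=e, v−4=r.

tuner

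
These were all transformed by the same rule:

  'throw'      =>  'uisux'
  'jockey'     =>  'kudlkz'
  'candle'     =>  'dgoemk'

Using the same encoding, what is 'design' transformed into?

Two shifts are in play — +6 for a/e/i/o/u, +1 for every other letter.
For design: d(cons)+1=e, e(vowel)+6=k, s(cons)+1=t, i(vowel)+6=o, g(cons)+1=h, n(cons)+1=o.

ektoho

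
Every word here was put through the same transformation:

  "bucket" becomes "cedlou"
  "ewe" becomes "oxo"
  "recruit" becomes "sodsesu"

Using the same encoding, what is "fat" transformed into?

gku

The shift depends on letter class: consonant b→c is +1, but vowel u→e is +10. Two shifts are in play — +10 for a/e/i/o/u, +1 for every other letter.
For fat: f(cons)+1=g, a(vowel)+10=k, t(cons)+1=u.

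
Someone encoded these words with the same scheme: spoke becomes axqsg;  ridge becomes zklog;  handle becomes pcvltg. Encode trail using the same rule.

bzckt

The shift depends on letter class: consonant s→a is +8, but vowel o→q is +2. The rule splits by letter class: vowels +2, consonants +8.
On trail: t(cons)+8=b, r(cons)+8=z, a(vowel)+2=c, i(vowel)+2=k, l(cons)+8=t.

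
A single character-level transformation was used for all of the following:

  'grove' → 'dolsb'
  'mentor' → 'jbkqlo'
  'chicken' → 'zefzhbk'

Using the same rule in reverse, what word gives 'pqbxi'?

steal

This is a Caesar cipher with shift 23.
Undoing it on pqbxi: p−23=s, q−23=t, b−23=e, x−23=a, i−23=l.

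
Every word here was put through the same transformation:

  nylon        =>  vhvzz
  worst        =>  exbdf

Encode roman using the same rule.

In nylon: n→v is +8, y→h is +9, l→v is +10, o→z is +11 — the shift increases by 1 each position. The shift increases by 1 at each position, starting from +8: 8, 9, 10, ….
On roman: r+8=z, o+9=x, m+10=w, a+11=l, n+12=z.

zxwlz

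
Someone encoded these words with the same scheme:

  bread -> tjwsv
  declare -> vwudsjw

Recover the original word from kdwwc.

Compare letters: b→t is +18, r→j is +18, e→w is +18 — a constant shift. Each letter is shifted forward by 18 in the alphabet (a Caesar shift of +18).
Undoing it on kdwwc: k−18=s, d−18=l, w−18=e, w−18=e, c−18=k.

sleek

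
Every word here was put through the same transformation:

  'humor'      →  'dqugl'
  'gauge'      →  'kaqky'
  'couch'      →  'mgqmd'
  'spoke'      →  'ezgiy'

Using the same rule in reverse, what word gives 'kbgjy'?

glove

h(7)→d(3) and u(20)→q(16) fit y≡19x+0 (mod 26); the inverse of 19 mod 26 is 11. Treating letters as 0–25, the rule is x ↦ 19x + 0 (mod 26).
Decoding kbgjy: k(10)→11·(10−0)≡6=g; b(1)→11·(1−0)≡11=l; g(6)→11·(6−0)≡14=o; j(9)→11·(9−0)≡21=v; y(24)→11·(24−0)≡4=e (all mod 26).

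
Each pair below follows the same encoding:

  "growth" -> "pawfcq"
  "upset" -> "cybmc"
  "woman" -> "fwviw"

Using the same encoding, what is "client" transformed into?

luqmwc

The shift depends on letter class: consonant g→p is +9, but vowel o→w is +8. Vowels shift forward by 8 and consonants shift forward by 9.
Applying it to client: c(cons)+9=l, l(cons)+9=u, i(vowel)+8=q, e(vowel)+8=m, n(cons)+9=w, t(cons)+9=c.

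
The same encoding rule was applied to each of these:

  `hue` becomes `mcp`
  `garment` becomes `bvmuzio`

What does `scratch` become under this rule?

Read the word backwards and shift each letter +8.
On scratch: reverse → hctarcs; then shift: h+8=p, c+8=k, t+8=b, a+8=i, r+8=z, c+8=k, s+8=a.

pkbizka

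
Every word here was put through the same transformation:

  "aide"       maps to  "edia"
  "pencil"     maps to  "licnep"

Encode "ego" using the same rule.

The output letters match the input read backwards: aide reversed is edia. It's just the letters in reverse order.
On ego: reverse → oge.

oge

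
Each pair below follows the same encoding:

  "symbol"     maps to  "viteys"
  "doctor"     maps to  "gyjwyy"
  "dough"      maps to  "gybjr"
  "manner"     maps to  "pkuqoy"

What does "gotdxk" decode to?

The shifts repeat in a cycle of length 3: positions 0,1,… shift by +3, +10, +7, then the pattern repeats.
Decoding gotdxk: g−3=d, o−10=e, t−7=m, d−3=a, x−10=n, k−7=d.

demand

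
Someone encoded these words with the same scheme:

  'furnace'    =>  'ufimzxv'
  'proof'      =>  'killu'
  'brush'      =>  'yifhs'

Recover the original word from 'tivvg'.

greet

Letters are reflected about the middle of the alphabet (position → 25−position): Atbash.
Decoding tivvg: t↔g, i↔r, v↔e, v↔e, g↔t.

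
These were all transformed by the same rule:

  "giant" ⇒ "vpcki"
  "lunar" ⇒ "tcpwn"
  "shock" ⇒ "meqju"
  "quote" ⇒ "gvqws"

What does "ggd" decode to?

bee

The output letters match the input read backwards, each shifted +2: giant reversed is tnaig. Two steps: reverse the string, then apply a Caesar shift of +2.
Reversing it on ggd: shift back: g−2=e, g−2=e, d−2=b → eeb; then reverse → bee.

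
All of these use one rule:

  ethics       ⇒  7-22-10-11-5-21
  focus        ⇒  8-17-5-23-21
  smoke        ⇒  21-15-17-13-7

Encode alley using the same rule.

e is letter #5 and maps to 7: an offset of 2. Letters become their 1-based position plus 2 (so a→3, b→4, …).
On alley: a=1→3, l=12→14, l=12→14, e=5→7, y=25→27.

3-14-14-7-27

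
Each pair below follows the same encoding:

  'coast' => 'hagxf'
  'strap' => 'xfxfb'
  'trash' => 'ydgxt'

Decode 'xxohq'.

slice

The shifts repeat in a cycle of length 3: positions 0,1,… shift by +5, +12, +6, then the pattern repeats.
Decoding xxohq: x−5=s, x−12=l, o−6=i, h−5=c, q−12=e.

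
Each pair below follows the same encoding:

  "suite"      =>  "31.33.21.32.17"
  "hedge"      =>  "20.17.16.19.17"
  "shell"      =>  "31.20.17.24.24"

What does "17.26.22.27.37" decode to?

enjoy

s is letter #19 and maps to 31: an offset of 12. Letters become their 1-based position plus 12 (so a→13, b→14, …).
Undoing it on 17.26.22.27.37: 17→(17−12)÷1=5=e, 26→(26−12)÷1=14=n, 22→(22−12)÷1=10=j, 27→(27−12)÷1=15=o, 37→(37−12)÷1=25=y.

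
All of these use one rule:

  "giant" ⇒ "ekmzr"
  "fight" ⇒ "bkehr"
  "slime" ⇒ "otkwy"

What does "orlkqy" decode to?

strike

g(6)→e(4) and i(8)→k(10) fit y≡3x+12 (mod 26); the inverse of 3 mod 26 is 9. Each letter's alphabet position (a=0..z=25) is mapped through 3·x+12 mod 26 — an affine cipher.
Reversing it on orlkqy: o(14)→9·(14−12)≡18=s; r(17)→9·(17−12)≡19=t; l(11)→9·(11−12)≡17=r; k(10)→9·(10−12)≡8=i; q(16)→9·(16−12)≡10=k; y(24)→9·(24−12)≡4=e (all mod 26).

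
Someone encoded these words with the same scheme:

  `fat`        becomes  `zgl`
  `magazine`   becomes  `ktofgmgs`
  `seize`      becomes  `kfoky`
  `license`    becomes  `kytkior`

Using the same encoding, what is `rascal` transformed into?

The output letters match the input read backwards, each shifted +6: fat reversed is taf. The word is reversed, then every letter is shifted forward by 6.
Applying it to rascal: reverse → lacsar; then shift: l+6=r, a+6=g, c+6=i, s+6=y, a+6=g, r+6=x.

rgiygx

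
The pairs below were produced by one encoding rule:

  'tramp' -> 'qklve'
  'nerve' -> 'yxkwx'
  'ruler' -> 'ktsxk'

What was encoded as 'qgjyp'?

think

t(19)→q(16) and r(17)→k(10) fit y≡3x+11 (mod 26); the inverse of 3 mod 26 is 9. Each letter's alphabet position (a=0..z=25) is mapped through 3·x+11 mod 26 — an affine cipher.
Decoding qgjyp: q(16)→9·(16−11)≡19=t; g(6)→9·(6−11)≡7=h; j(9)→9·(9−11)≡8=i; y(24)→9·(24−11)≡13=n; p(15)→9·(15−11)≡10=k (all mod 26).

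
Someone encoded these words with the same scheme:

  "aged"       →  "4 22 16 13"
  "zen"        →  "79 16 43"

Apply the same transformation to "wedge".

a(#1)→4 and g(#7)→22: differences scale by 3, so n = 3·pos + 1. Each letter becomes 3×(its alphabet position, a=1..z=26) + 1.
Applying it to wedge: w=23→70, e=5→16, d=4→13, g=7→22, e=5→16.

70 16 13 22 16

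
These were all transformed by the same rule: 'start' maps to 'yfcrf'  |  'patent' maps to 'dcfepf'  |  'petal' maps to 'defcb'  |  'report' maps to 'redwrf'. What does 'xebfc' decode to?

s(18)→y(24) and t(19)→f(5) fit y≡7x+2 (mod 26); the inverse of 7 mod 26 is 15. Treating letters as 0–25, the rule is x ↦ 7x + 2 (mod 26).
Reversing it on xebfc: x(23)→15·(23−2)≡3=d; e(4)→15·(4−2)≡4=e; b(1)→15·(1−2)≡11=l; f(5)→15·(5−2)≡19=t; c(2)→15·(2−2)≡0=a (all mod 26).

delta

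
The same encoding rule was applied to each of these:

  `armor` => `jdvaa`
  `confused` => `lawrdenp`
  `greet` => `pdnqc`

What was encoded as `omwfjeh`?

fantasy

Shifts by position in armor: pos 0: a→j (+9), pos 1: r→d (+12), pos 2: m→v (+9), pos 3: o→a (+12) — repeating every 2. The shifts repeat in a cycle of length 2: positions 0,1,… shift by +9, +12, then the pattern repeats.
Reversing it on omwfjeh: o−9=f, m−12=a, w−9=n, f−12=t, j−9=a, e−12=s, h−9=y.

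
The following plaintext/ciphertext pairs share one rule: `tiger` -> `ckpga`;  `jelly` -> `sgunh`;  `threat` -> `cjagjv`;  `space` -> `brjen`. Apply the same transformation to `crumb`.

ltdok

Shifts by position in tiger: pos 0: t→c (+9), pos 1: i→k (+2), pos 2: g→p (+9), pos 3: e→g (+2) — repeating every 2. The shifts repeat in a cycle of length 2: positions 0,1,… shift by +9, +2, then the pattern repeats.
Applying it to crumb: c+9=l, r+2=t, u+9=d, m+2=o, b+9=k.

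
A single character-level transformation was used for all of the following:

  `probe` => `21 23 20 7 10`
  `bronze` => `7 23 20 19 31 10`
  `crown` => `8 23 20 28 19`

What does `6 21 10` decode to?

ape

The number is (letter's place in the alphabet, a=1) + 5.
Undoing it on 6 21 10: 6→(6−5)÷1=1=a, 21→(21−5)÷1=16=p, 10→(10−5)÷1=5=e.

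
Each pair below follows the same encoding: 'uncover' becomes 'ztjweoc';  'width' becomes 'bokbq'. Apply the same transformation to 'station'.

Each letter shifts forward by (position + 5), i.e. 5, 6, 7, … — the shift grows by one for each successive letter.
For station: s+5=x, t+6=z, a+7=h, t+8=b, i+9=r, o+10=y, n+11=y.

xzhbryy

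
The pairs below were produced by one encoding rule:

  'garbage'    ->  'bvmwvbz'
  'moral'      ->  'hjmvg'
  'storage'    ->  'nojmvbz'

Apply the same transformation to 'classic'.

xgvnndx

Every letter moves 21 places later in the alphabet, wrapping around z→a.
For classic: c+21=x, l+21=g, a+21=v, s+21=n, s+21=n, i+21=d, c+21=x.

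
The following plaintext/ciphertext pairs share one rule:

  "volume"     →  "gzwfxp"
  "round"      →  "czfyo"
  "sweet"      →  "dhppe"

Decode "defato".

Compare letters: v→g is +11, o→z is +11, l→w is +11 — a constant shift. Every letter moves 11 places later in the alphabet, wrapping around z→a.
Decoding defato: d−11=s, e−11=t, f−11=u, a−11=p, t−11=i, o−11=d.

stupid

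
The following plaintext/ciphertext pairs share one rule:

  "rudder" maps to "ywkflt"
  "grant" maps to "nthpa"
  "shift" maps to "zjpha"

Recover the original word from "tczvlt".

master

Shifts by position in rudder: pos 0: r→y (+7), pos 1: u→w (+2), pos 2: d→k (+7), pos 3: d→f (+2) — repeating every 2. It's a Vigenère-style cipher with numeric key [7,2]: position i shifts by key[i mod 2].
Decoding tczvlt: t−7=m, c−2=a, z−7=s, v−2=t, l−7=e, t−2=r.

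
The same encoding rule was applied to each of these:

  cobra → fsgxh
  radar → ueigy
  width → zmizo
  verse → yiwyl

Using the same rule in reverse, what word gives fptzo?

cloth

In cobra: c→f is +3, o→s is +4, b→g is +5, r→x is +6 — the shift increases by 1 each position. Letter i (0-indexed) is shifted by i+3, so successive shifts are 3, 4, 5, ….
Undoing it on fptzo: f−3=c, p−4=l, t−5=o, z−6=t, o−7=h.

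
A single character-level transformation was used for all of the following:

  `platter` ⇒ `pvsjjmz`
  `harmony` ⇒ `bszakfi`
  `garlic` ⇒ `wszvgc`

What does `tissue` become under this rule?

jgeeom

p(15)→p(15) and l(11)→v(21) fit y≡5x+18 (mod 26); the inverse of 5 mod 26 is 21. Treating letters as 0–25, the rule is x ↦ 5x + 18 (mod 26).
For tissue: t(19)→5·19+18≡9=j; i(8)→5·8+18≡6=g; s(18)→5·18+18≡4=e; s(18)→5·18+18≡4=e; u(20)→5·20+18≡14=o; e(4)→5·4+18≡12=m (all mod 26).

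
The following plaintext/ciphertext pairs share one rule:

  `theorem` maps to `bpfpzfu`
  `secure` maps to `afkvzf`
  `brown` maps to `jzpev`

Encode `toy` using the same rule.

bpg

The shift depends on letter class: consonant t→b is +8, but vowel e→f is +1. Vowels shift forward by 1 and consonants shift forward by 8.
Applying it to toy: t(cons)+8=b, o(vowel)+1=p, y(cons)+8=g.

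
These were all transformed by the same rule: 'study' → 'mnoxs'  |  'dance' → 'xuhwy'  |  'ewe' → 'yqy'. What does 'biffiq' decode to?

Compare letters: s→m is +20, t→n is +20, u→o is +20 — a constant shift. Each letter is shifted forward by 20 in the alphabet (a Caesar shift of +20).
Reversing it on biffiq: b−20=h, i−20=o, f−20=l, f−20=l, i−20=o, q−20=w.

hollow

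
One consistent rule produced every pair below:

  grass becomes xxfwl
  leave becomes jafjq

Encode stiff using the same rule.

kknyx

The output letters match the input read backwards, each shifted +5: grass reversed is ssarg. The word is reversed, then every letter is shifted forward by 5.
Applying it to stiff: reverse → ffits; then shift: f+5=k, f+5=k, i+5=n, t+5=y, s+5=x.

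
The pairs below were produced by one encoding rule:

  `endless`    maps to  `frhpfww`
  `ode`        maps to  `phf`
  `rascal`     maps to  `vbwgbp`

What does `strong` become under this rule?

wxvprk

The shift depends on letter class: consonant n→r is +4, but vowel e→f is +1. Vowels shift forward by 1 and consonants shift forward by 4.
For strong: s(cons)+4=w, t(cons)+4=x, r(cons)+4=v, o(vowel)+1=p, n(cons)+4=r, g(cons)+4=k.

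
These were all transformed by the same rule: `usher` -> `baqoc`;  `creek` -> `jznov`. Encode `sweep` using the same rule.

zenoa

Each letter shifts forward by (position + 7), i.e. 7, 8, 9, … — the shift grows by one for each successive letter.
On sweep: s+7=z, w+8=e, e+9=n, e+10=o, p+11=a.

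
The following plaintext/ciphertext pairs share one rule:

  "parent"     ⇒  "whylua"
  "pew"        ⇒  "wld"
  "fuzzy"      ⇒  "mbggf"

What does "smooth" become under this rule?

ztvvao

Compare letters: p→w is +7, a→h is +7, r→y is +7 — a constant shift. This is a Caesar cipher with shift 7.
For smooth: s+7=z, m+7=t, o+7=v, o+7=v, t+7=a, h+7=o.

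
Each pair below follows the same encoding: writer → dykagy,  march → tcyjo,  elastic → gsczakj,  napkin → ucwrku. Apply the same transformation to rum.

ywt

The shift depends on letter class: consonant w→d is +7, but vowel i→k is +2. The rule splits by letter class: vowels +2, consonants +7.
On rum: r(cons)+7=y, u(vowel)+2=w, m(cons)+7=t.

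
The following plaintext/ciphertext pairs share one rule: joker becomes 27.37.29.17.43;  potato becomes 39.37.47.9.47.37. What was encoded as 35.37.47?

The formula is n = 2×(alphabet index, a=1) + 7.
Decoding 35.37.47: 35→(35−7)÷2=14=n, 37→(37−7)÷2=15=o, 47→(47−7)÷2=20=t.

not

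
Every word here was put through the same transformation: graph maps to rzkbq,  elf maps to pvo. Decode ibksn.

diary

The word is reversed, then every letter is shifted forward by 10.
Decoding ibksn: shift back: i−10=y, b−10=r, k−10=a, s−10=i, n−10=d → yraid; then reverse → diary.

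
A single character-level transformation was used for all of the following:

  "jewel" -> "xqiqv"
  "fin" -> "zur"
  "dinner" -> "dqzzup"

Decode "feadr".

frost

The output letters match the input read backwards, each shifted +12: jewel reversed is lewej. The word is reversed, then every letter is shifted forward by 12.
Undoing it on feadr: shift back: f−12=t, e−12=s, a−12=o, d−12=r, r−12=f → tsorf; then reverse → frost.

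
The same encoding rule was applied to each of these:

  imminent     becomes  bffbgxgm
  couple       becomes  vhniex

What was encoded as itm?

pat

Compare letters: i→b is +19, m→f is +19, m→f is +19 — a constant shift. Each letter is shifted forward by 19 in the alphabet (a Caesar shift of +19).
Decoding itm: i−19=p, t−19=a, m−19=t.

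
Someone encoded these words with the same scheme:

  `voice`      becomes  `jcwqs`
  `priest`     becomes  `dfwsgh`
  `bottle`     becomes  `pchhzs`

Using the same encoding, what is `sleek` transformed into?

Compare letters: v→j is +14, o→c is +14, i→w is +14 — a constant shift. Each letter is shifted forward by 14 in the alphabet (a Caesar shift of +14).
For sleek: s+14=g, l+14=z, e+14=s, e+14=s, k+14=y.

gzssy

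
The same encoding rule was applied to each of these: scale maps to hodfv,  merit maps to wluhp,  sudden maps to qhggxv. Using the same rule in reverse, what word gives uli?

fir

The output letters match the input read backwards, each shifted +3: scale reversed is elacs. Read the word backwards and shift each letter +3.
Undoing it on uli: shift back: u−3=r, l−3=i, i−3=f → rif; then reverse → fir.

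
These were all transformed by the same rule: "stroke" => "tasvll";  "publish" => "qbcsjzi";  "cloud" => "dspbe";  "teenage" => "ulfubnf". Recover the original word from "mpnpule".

limited

It's a Vigenère-style cipher with numeric key [1,7]: position i shifts by key[i mod 2].
Decoding mpnpule: m−1=l, p−7=i, n−1=m, p−7=i, u−1=t, l−7=e, e−1=d.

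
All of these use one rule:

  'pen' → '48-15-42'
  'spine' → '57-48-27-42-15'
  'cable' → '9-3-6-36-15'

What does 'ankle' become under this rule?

p(#16)→48 and e(#5)→15: differences scale by 3, so n = 3·pos + 0. With a=1..z=26, the number is 3·pos.
Applying it to ankle: a=1→3, n=14→42, k=11→33, l=12→36, e=5→15.

3-42-33-36-15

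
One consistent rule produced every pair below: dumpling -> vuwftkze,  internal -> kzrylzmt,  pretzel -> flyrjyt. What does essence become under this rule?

yooyzsy

Each letter's alphabet position (a=0..z=25) is mapped through 3·x+12 mod 26 — an affine cipher.
For essence: e(4)→3·4+12≡24=y; s(18)→3·18+12≡14=o; s(18)→3·18+12≡14=o; e(4)→3·4+12≡24=y; n(13)→3·13+12≡25=z; c(2)→3·2+12≡18=s; e(4)→3·4+12≡24=y (all mod 26).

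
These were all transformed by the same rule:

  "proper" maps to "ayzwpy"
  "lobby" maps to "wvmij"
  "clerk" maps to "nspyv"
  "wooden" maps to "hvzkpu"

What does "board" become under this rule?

mvlyo

Shifts by position in proper: pos 0: p→a (+11), pos 1: r→y (+7), pos 2: o→z (+11), pos 3: p→w (+7) — repeating every 2. It's a Vigenère-style cipher with numeric key [11,7]: position i shifts by key[i mod 2].
Applying it to board: b+11=m, o+7=v, a+11=l, r+7=y, d+11=o.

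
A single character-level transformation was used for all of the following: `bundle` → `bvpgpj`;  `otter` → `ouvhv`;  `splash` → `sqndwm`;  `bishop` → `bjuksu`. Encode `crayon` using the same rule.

cscbss

In bundle: b→b is +0, u→v is +1, n→p is +2, d→g is +3 — the shift increases by 1 each position. Each letter shifts forward by its position index (0, 1, 2, …) — the shift grows by one for each successive letter.
For crayon: c+0=c, r+1=s, a+2=c, y+3=b, o+4=s, n+5=s.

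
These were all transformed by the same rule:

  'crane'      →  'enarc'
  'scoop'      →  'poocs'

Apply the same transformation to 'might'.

thgim

The word is simply reversed.
On might: reverse → thgim.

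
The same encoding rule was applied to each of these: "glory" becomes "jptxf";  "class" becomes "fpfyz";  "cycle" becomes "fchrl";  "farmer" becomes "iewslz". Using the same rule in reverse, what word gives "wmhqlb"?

ticket

In glory: g→j is +3, l→p is +4, o→t is +5, r→x is +6 — the shift increases by 1 each position. The shift increases by 1 at each position, starting from +3: 3, 4, 5, ….
Undoing it on wmhqlb: w−3=t, m−4=i, h−5=c, q−6=k, l−7=e, b−8=t.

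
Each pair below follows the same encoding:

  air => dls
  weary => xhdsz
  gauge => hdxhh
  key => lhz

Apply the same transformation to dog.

erh

Two shifts are in play — +3 for a/e/i/o/u, +1 for every other letter.
Applying it to dog: d(cons)+1=e, o(vowel)+3=r, g(cons)+1=h.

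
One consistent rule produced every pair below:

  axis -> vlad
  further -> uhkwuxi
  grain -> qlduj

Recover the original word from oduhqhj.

general

The output letters match the input read backwards, each shifted +3: axis reversed is sixa. Read the word backwards and shift each letter +3.
Undoing it on oduhqhj: shift back: o−3=l, d−3=a, u−3=r, h−3=e, q−3=n, h−3=e, j−3=g → lareneg; then reverse → general.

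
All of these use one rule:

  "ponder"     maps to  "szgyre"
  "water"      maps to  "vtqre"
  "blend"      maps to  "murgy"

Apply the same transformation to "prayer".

This is an affine cipher: with a=0,…,z=25, each position x becomes (19x+19) mod 26.
For prayer: p(15)→19·15+19≡18=s; r(17)→19·17+19≡4=e; a(0)→19·0+19≡19=t; y(24)→19·24+19≡7=h; e(4)→19·4+19≡17=r; r(17)→19·17+19≡4=e (all mod 26).

sethre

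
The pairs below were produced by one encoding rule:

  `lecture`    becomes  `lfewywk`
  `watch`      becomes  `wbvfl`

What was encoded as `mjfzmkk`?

In lecture: l→l is +0, e→f is +1, c→e is +2, t→w is +3 — the shift increases by 1 each position. Each letter shifts forward by its position index (0, 1, 2, …) — the shift grows by one for each successive letter.
Decoding mjfzmkk: m−0=m, j−1=i, f−2=d, z−3=w, m−4=i, k−5=f, k−6=e.

midwife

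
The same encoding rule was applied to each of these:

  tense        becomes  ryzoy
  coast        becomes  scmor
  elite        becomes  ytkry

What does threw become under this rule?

rhlya

Each letter's alphabet position (a=0..z=25) is mapped through 3·x+12 mod 26 — an affine cipher.
Applying it to threw: t(19)→3·19+12≡17=r; h(7)→3·7+12≡7=h; r(17)→3·17+12≡11=l; e(4)→3·4+12≡24=y; w(22)→3·22+12≡0=a (all mod 26).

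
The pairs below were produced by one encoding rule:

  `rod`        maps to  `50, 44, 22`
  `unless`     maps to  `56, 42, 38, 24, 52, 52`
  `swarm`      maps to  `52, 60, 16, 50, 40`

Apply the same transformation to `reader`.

50, 24, 16, 22, 24, 50

r(#18)→50 and o(#15)→44: differences scale by 2, so n = 2·pos + 14. Each letter becomes 2×(its alphabet position, a=1..z=26) + 14.
Applying it to reader: r=18→50, e=5→24, a=1→16, d=4→22, e=5→24, r=18→50.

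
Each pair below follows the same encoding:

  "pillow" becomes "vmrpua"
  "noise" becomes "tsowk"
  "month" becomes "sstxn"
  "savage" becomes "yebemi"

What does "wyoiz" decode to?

quiet

It's a Vigenère-style cipher with numeric key [6,4]: position i shifts by key[i mod 2].
Decoding wyoiz: w−6=q, y−4=u, o−6=i, i−4=e, z−6=t.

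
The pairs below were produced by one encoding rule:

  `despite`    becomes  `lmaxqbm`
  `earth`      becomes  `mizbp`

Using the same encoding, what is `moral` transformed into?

Compare letters: d→l is +8, e→m is +8, s→a is +8 — a constant shift. This is a Caesar cipher with shift 8.
On moral: m+8=u, o+8=w, r+8=z, a+8=i, l+8=t.

uwzit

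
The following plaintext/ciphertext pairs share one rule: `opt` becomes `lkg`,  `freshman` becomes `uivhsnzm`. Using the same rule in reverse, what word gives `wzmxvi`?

Each pair mirrors across the alphabet (o↔l, p↔k, t↔g): positions sum to 25. Letters are reflected about the middle of the alphabet (position → 25−position): Atbash.
Decoding wzmxvi: w↔d, z↔a, m↔n, x↔c, v↔e, i↔r.

dancer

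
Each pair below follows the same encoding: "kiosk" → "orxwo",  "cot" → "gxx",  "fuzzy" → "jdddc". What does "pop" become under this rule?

txt

Vowels shift forward by 9 and consonants shift forward by 4.
Applying it to pop: p(cons)+4=t, o(vowel)+9=x, p(cons)+4=t.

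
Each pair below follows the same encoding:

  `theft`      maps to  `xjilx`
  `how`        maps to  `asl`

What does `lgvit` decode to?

perch

The word is reversed, then every letter is shifted forward by 4.
Decoding lgvit: shift back: l−4=h, g−4=c, v−4=r, i−4=e, t−4=p → hcrep; then reverse → perch.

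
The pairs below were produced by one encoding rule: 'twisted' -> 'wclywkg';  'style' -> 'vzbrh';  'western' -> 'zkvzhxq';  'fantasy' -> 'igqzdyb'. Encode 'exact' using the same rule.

hddiw

Shifts by position in twisted: pos 0: t→w (+3), pos 1: w→c (+6), pos 2: i→l (+3), pos 3: s→y (+6) — repeating every 2. The shifts repeat in a cycle of length 2: positions 0,1,… shift by +3, +6, then the pattern repeats.
For exact: e+3=h, x+6=d, a+3=d, c+6=i, t+3=w.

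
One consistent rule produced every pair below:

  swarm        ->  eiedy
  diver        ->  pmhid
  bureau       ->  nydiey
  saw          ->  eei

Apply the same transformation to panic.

bezmo

The shift depends on letter class: consonant s→e is +12, but vowel a→e is +4. The rule splits by letter class: vowels +4, consonants +12.
For panic: p(cons)+12=b, a(vowel)+4=e, n(cons)+12=z, i(vowel)+4=m, c(cons)+12=o.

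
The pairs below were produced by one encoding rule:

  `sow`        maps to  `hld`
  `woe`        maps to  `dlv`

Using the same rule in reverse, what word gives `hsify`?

shrub

Each pair mirrors across the alphabet (s↔h, o↔l, w↔d): positions sum to 25. This is the alphabet-reversal cipher (Atbash): a becomes z, b becomes y, etc.
Undoing it on hsify: h↔s, s↔h, i↔r, f↔u, y↔b.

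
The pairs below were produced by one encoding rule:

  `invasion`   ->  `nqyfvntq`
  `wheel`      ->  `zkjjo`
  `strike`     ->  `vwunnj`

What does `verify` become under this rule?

The shift depends on letter class: consonant n→q is +3, but vowel i→n is +5. The rule splits by letter class: vowels +5, consonants +3.
For verify: v(cons)+3=y, e(vowel)+5=j, r(cons)+3=u, i(vowel)+5=n, f(cons)+3=i, y(cons)+3=b.

yjunib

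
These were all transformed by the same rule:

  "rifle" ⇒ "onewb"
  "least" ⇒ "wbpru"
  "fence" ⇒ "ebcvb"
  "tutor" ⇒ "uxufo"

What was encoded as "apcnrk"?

vanish

r(17)→o(14) and i(8)→n(13) fit y≡3x+15 (mod 26); the inverse of 3 mod 26 is 9. This is an affine cipher: with a=0,…,z=25, each position x becomes (3x+15) mod 26.
Reversing it on apcnrk: a(0)→9·(0−15)≡21=v; p(15)→9·(15−15)≡0=a; c(2)→9·(2−15)≡13=n; n(13)→9·(13−15)≡8=i; r(17)→9·(17−15)≡18=s; k(10)→9·(10−15)≡7=h (all mod 26).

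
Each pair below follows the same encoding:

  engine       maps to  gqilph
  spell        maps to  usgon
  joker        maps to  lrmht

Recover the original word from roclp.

Shifts by position in engine: pos 0: e→g (+2), pos 1: n→q (+3), pos 2: g→i (+2), pos 3: i→l (+3) — repeating every 2. It's a Vigenère-style cipher with numeric key [2,3]: position i shifts by key[i mod 2].
Undoing it on roclp: r−2=p, o−3=l, c−2=a, l−3=i, p−2=n.

plain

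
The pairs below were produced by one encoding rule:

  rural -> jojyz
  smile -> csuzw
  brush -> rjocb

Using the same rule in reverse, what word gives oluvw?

This is an affine cipher: with a=0,…,z=25, each position x becomes (19x+24) mod 26.
Undoing it on oluvw: o(14)→11·(14−24)≡20=u; l(11)→11·(11−24)≡13=n; u(20)→11·(20−24)≡8=i; v(21)→11·(21−24)≡19=t; w(22)→11·(22−24)≡4=e (all mod 26).

unite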